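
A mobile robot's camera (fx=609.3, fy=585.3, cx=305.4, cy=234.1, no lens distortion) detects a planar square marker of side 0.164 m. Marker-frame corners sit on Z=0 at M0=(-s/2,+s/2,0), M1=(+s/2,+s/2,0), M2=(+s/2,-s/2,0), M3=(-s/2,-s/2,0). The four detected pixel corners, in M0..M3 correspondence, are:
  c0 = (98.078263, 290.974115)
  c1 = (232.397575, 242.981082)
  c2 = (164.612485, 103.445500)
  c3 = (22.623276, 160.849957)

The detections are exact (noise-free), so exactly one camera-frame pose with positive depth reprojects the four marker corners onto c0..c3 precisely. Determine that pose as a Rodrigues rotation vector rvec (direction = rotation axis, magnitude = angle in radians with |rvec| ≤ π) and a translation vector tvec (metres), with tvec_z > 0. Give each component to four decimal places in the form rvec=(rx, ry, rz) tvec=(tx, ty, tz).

Intrinsics K: fx=609.3, fy=585.3, cx=305.4, cy=234.1
Marker side s = 0.164 m; corners in marker frame (Z=0):
  M0 = (-0.0820, +0.0820, 0)
  M1 = (+0.0820, +0.0820, 0)
  M2 = (+0.0820, -0.0820, 0)
  M3 = (-0.0820, -0.0820, 0)
Detected image corners:
  c0 = (98.078263, 290.974115) px
  c1 = (232.397575, 242.981082) px
  c2 = (164.612485, 103.445500) px
  c3 = (22.623276, 160.849957) px
Planar DLT: solve 8×8 A·h = b for H (H[2,2]=1):
  H  [+809.94576 +497.35324 +129.41170]
  H  [-368.91204 +914.34698 +202.65991]
  H  [-0.24389 +0.46495 +1.00000]
B = K⁻¹H; ‖b₁‖=1.565346, ‖b₂‖=1.565346; λ = 2/(‖b₁‖+‖b₂‖) = 0.638836, sign → tz>0 ⇒ λ=+0.638836
r₁ = λ·B[:,0] = (+0.92730,-0.34034,-0.15581); r₂ = λ·B[:,1] = (+0.37258,+0.87918,+0.29703)
r₃ = r₁×r₂ = (+0.03589,-0.33349,+0.94207); SVD([r₁ r₂ r₃]) → R = UVᵀ:
  R  [+0.92730 +0.37258 +0.03589]
  R  [-0.34034 +0.87918 -0.33349]
  R  [-0.15581 +0.29703 +0.94207]
t = (-0.18452, -0.03432, +0.63884) m
tr R = 2.748554; θ = arccos((tr R − 1)/2) = 0.506852 rad = 29.040°
axis k = ((R−Rᵀ)₃₂, (R−Rᵀ)₁₃, (R−Rᵀ)₂₁) / (2 sinθ) = (+0.649447, +0.197457, -0.734323)
rvec = θ·k = (+0.329173, +0.100081, -0.372193)

rvec=(0.3292, 0.1001, -0.3722) tvec=(-0.1845, -0.0343, 0.6388)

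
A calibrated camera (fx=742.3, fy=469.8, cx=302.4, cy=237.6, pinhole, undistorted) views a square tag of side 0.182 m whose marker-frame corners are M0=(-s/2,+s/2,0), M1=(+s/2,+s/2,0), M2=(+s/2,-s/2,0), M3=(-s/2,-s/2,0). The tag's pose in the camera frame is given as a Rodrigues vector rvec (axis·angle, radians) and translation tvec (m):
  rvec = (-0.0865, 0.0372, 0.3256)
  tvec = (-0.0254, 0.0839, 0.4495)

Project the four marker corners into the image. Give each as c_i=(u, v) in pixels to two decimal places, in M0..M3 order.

Intrinsics K: fx=742.3, fy=469.8, cx=302.4, cy=237.6
Marker side s = 0.182 m; corners in marker frame (Z=0):
  M0 = (-0.0910, +0.0910, 0)
  M1 = (+0.0910, +0.0910, 0)
  M2 = (+0.0910, -0.0910, 0)
  M3 = (-0.0910, -0.0910, 0)
rvec = (-0.0865, 0.0372, 0.3256), |rvec| = θ = 0.33894 rad = 19.420°
Rodrigues: sinθ=0.33249, 1−cosθ=0.05689; R = I + sinθ·[k]× + (1−cosθ)·[k]×²:
    [+0.94681 -0.32100 +0.02254]
    [+0.31781 +0.94379 +0.09085]
    [-0.05044 -0.07885 +0.99561]
t = (-0.0254, 0.0839, 0.4495) m
M0: Pc = R·M0+t = (-0.14077, +0.14086, +0.44691); u = 742.3·(-0.14077)/0.44691 + 302.4 = 68.5879, v = 469.8·(+0.14086)/0.44691 + 237.6 = 385.6780
M1: Pc = R·M1+t = (+0.03155, +0.19871, +0.43773); u = 742.3·(+0.03155)/0.43773 + 302.4 = 355.9008, v = 469.8·(+0.19871)/0.43773 + 237.6 = 450.8616
M2: Pc = R·M2+t = (+0.08997, +0.02694, +0.45209); u = 742.3·(+0.08997)/0.45209 + 302.4 = 450.1266, v = 469.8·(+0.02694)/0.45209 + 237.6 = 265.5908
M3: Pc = R·M3+t = (-0.08235, -0.03091, +0.46127); u = 742.3·(-0.08235)/0.46127 + 302.4 = 169.8778, v = 469.8·(-0.03091)/0.46127 + 237.6 = 206.1226

c0=(68.59, 385.68) c1=(355.90, 450.86) c2=(450.13, 265.59) c3=(169.88, 206.12)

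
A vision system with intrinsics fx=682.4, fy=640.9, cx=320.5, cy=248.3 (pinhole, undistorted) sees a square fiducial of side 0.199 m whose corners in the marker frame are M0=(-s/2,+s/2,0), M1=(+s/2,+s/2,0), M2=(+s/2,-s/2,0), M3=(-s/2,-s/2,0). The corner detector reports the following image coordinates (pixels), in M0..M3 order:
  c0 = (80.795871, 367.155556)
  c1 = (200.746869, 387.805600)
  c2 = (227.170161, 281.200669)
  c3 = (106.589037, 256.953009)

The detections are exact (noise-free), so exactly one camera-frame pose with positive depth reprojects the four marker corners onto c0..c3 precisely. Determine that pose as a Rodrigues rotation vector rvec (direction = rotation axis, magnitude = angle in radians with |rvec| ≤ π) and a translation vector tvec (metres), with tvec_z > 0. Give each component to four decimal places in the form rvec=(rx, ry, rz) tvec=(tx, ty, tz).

rvec=(0.0881, -0.1671, 0.2303) tvec=(-0.2751, 0.1333, 1.1320)

Intrinsics K: fx=682.4, fy=640.9, cx=320.5, cy=248.3
Marker side s = 0.199 m; corners in marker frame (Z=0):
  M0 = (-0.0995, +0.0995, 0)
  M1 = (+0.0995, +0.0995, 0)
  M2 = (+0.0995, -0.0995, 0)
  M3 = (-0.0995, -0.0995, 0)
Detected image corners:
  c0 = (80.795871, 367.155556) px
  c1 = (200.746869, 387.805600) px
  c2 = (227.170161, 281.200669) px
  c3 = (106.589037, 256.953009) px
Planar DLT: solve 8×8 A·h = b for H (H[2,2]=1):
  H  [+628.08981 -122.01620 +154.67143]
  H  [+162.66140 +563.94926 +323.77386]
  H  [+0.15438 +0.05984 +1.00000]
B = K⁻¹H; ‖b₁‖=0.883409, ‖b₂‖=0.883409; λ = 2/(‖b₁‖+‖b₂‖) = 1.131978, sign → tz>0 ⇒ λ=+1.131978
r₁ = λ·B[:,0] = (+0.95981,+0.21959,+0.17475); r₂ = λ·B[:,1] = (-0.23422,+0.96982,+0.06774)
r₃ = r₁×r₂ = (-0.15460,-0.10595,+0.98228); SVD([r₁ r₂ r₃]) → R = UVᵀ:
  R  [+0.95981 -0.23422 -0.15460]
  R  [+0.21959 +0.96982 -0.10595]
  R  [+0.17475 +0.06774 +0.98228]
t = (-0.27508, +0.13330, +1.13198) m
tr R = 2.911913; θ = arccos((tr R − 1)/2) = 0.297894 rad = 17.068°
axis k = ((R−Rᵀ)₃₂, (R−Rᵀ)₁₃, (R−Rᵀ)₂₁) / (2 sinθ) = (+0.295883, -0.561066, +0.773084)
rvec = θ·k = (+0.088142, -0.167138, +0.230297)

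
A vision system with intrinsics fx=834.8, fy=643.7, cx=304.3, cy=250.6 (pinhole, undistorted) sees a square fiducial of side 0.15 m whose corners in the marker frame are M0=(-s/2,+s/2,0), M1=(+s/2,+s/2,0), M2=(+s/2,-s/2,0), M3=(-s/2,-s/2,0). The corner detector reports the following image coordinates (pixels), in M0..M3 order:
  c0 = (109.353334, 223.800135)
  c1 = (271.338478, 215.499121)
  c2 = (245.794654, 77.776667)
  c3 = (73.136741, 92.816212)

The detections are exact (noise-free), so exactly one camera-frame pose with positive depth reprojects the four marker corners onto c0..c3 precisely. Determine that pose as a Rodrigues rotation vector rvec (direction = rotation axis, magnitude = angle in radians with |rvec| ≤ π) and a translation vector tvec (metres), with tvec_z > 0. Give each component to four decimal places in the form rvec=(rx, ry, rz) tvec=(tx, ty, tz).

rvec=(0.3584, 0.1969, -0.0905) tvec=(-0.1108, -0.1051, 0.7078)

Intrinsics K: fx=834.8, fy=643.7, cx=304.3, cy=250.6
Marker side s = 0.15 m; corners in marker frame (Z=0):
  M0 = (-0.0750, +0.0750, 0)
  M1 = (+0.0750, +0.0750, 0)
  M2 = (+0.0750, -0.0750, 0)
  M3 = (-0.0750, -0.0750, 0)
Detected image corners:
  c0 = (109.353334, 223.800135) px
  c1 = (271.338478, 215.499121) px
  c2 = (245.794654, 77.776667) px
  c3 = (73.136741, 92.816212) px
Planar DLT: solve 8×8 A·h = b for H (H[2,2]=1):
  H  [+1062.99640 +290.47565 +173.62399]
  H  [-121.62922 +968.27000 +155.01581]
  H  [-0.29274 +0.47927 +1.00000]
B = K⁻¹H; ‖b₁‖=1.412761, ‖b₂‖=1.412761; λ = 2/(‖b₁‖+‖b₂‖) = 0.707834, sign → tz>0 ⇒ λ=+0.707834
r₁ = λ·B[:,0] = (+0.97686,-0.05308,-0.20721); r₂ = λ·B[:,1] = (+0.12264,+0.93267,+0.33924)
r₃ = r₁×r₂ = (+0.17525,-0.35680,+0.91759); SVD([r₁ r₂ r₃]) → R = UVᵀ:
  R  [+0.97686 +0.12264 +0.17525]
  R  [-0.05308 +0.93267 -0.35680]
  R  [-0.20721 +0.33924 +0.91759]
t = (-0.11080, -0.10511, +0.70783) m
tr R = 2.827121; θ = arccos((tr R − 1)/2) = 0.418842 rad = 23.998°
axis k = ((R−Rᵀ)₃₂, (R−Rᵀ)₁₃, (R−Rᵀ)₂₁) / (2 sinθ) = (+0.855714, +0.470200, -0.216024)
rvec = θ·k = (+0.358409, +0.196939, -0.090480)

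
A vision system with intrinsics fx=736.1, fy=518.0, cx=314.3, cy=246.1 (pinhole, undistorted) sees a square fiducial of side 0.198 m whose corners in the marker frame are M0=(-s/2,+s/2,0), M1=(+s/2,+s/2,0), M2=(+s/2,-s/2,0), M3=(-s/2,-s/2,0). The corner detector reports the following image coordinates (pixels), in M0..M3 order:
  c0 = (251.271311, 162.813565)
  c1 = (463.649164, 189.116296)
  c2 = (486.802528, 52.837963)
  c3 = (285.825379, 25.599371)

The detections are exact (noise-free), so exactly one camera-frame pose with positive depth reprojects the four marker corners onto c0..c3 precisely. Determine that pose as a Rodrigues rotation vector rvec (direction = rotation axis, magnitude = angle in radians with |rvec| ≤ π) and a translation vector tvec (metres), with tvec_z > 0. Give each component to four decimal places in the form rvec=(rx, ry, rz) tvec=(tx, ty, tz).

rvec=(-0.1802, -0.0751, 0.1595) tvec=(0.0553, -0.1872, 0.6915)

Intrinsics K: fx=736.1, fy=518.0, cx=314.3, cy=246.1
Marker side s = 0.198 m; corners in marker frame (Z=0):
  M0 = (-0.0990, +0.0990, 0)
  M1 = (+0.0990, +0.0990, 0)
  M2 = (+0.0990, -0.0990, 0)
  M3 = (-0.0990, -0.0990, 0)
Detected image corners:
  c0 = (251.271311, 162.813565) px
  c1 = (463.649164, 189.116296) px
  c2 = (486.802528, 52.837963) px
  c3 = (285.825379, 25.599371) px
Planar DLT: solve 8×8 A·h = b for H (H[2,2]=1):
  H  [+1075.32157 -244.58142 +373.15504]
  H  [+144.59960 +661.94567 +105.90291]
  H  [+0.08673 -0.26649 +1.00000]
B = K⁻¹H; ‖b₁‖=1.446151, ‖b₂‖=1.446151; λ = 2/(‖b₁‖+‖b₂‖) = 0.691491, sign → tz>0 ⇒ λ=+0.691491
r₁ = λ·B[:,0] = (+0.98455,+0.16454,+0.05998); r₂ = λ·B[:,1] = (-0.15108,+0.97119,-0.18427)
r₃ = r₁×r₂ = (-0.08857,+0.17236,+0.98104); SVD([r₁ r₂ r₃]) → R = UVᵀ:
  R  [+0.98455 -0.15108 -0.08857]
  R  [+0.16454 +0.97119 +0.17236]
  R  [+0.05998 -0.18427 +0.98104]
t = (+0.05529, -0.18715, +0.69149) m
tr R = 2.936784; θ = arccos((tr R − 1)/2) = 0.252094 rad = 14.444°
axis k = ((R−Rᵀ)₃₂, (R−Rᵀ)₁₃, (R−Rᵀ)₂₁) / (2 sinθ) = (-0.714895, -0.297763, +0.632663)
rvec = θ·k = (-0.180221, -0.075064, +0.159491)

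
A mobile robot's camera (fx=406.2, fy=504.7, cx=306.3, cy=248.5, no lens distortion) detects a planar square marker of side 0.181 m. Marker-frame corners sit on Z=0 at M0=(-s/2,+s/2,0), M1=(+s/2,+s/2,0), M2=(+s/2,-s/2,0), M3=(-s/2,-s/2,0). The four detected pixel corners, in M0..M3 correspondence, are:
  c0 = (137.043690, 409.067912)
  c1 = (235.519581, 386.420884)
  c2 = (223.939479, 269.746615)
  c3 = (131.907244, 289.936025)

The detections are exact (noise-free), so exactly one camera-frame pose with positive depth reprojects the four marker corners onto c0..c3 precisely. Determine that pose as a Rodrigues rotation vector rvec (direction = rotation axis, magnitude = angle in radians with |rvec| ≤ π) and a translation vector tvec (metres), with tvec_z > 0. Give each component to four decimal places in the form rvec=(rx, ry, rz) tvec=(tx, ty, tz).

rvec=(-0.2973, -0.0097, -0.1785) tvec=(-0.2350, 0.1344, 0.7690)

Intrinsics K: fx=406.2, fy=504.7, cx=306.3, cy=248.5
Marker side s = 0.181 m; corners in marker frame (Z=0):
  M0 = (-0.0905, +0.0905, 0)
  M1 = (+0.0905, +0.0905, 0)
  M2 = (+0.0905, -0.0905, 0)
  M3 = (-0.0905, -0.0905, 0)
Detected image corners:
  c0 = (137.043690, 409.067912) px
  c1 = (235.519581, 386.420884) px
  c2 = (223.939479, 269.746615) px
  c3 = (131.907244, 289.936025) px
Planar DLT: solve 8×8 A·h = b for H (H[2,2]=1):
  H  [+534.12962 -22.54929 +182.16014]
  H  [-102.33748 +523.36583 +336.73204]
  H  [+0.04653 -0.37782 +1.00000]
B = K⁻¹H; ‖b₁‖=1.300435, ‖b₂‖=1.300435; λ = 2/(‖b₁‖+‖b₂‖) = 0.768973, sign → tz>0 ⇒ λ=+0.768973
r₁ = λ·B[:,0] = (+0.98418,-0.17354,+0.03578); r₂ = λ·B[:,1] = (+0.17639,+0.94046,-0.29054)
r₃ = r₁×r₂ = (+0.01677,+0.29225,+0.95619); SVD([r₁ r₂ r₃]) → R = UVᵀ:
  R  [+0.98418 +0.17639 +0.01677]
  R  [-0.17354 +0.94046 +0.29225]
  R  [+0.03578 -0.29054 +0.95619]
t = (-0.23501, +0.13443, +0.76897) m
tr R = 2.880836; θ = arccos((tr R − 1)/2) = 0.346938 rad = 19.878°
axis k = ((R−Rᵀ)₃₂, (R−Rᵀ)₁₃, (R−Rᵀ)₂₁) / (2 sinθ) = (-0.856987, -0.027949, -0.514579)
rvec = θ·k = (-0.297322, -0.009697, -0.178527)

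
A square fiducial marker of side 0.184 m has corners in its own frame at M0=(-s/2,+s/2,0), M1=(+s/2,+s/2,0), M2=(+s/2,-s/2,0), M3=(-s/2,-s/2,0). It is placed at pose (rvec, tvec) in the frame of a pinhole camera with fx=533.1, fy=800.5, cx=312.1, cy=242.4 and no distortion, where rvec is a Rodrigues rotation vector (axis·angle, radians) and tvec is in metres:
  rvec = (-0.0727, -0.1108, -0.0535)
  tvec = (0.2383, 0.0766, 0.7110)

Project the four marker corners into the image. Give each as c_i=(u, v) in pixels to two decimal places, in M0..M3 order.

c0=(429.02, 441.60) c1=(561.80, 425.68) c2=(549.69, 220.88) c3=(418.95, 230.52)

Intrinsics K: fx=533.1, fy=800.5, cx=312.1, cy=242.4
Marker side s = 0.184 m; corners in marker frame (Z=0):
  M0 = (-0.0920, +0.0920, 0)
  M1 = (+0.0920, +0.0920, 0)
  M2 = (+0.0920, -0.0920, 0)
  M3 = (-0.0920, -0.0920, 0)
rvec = (-0.0727, -0.1108, -0.0535), |rvec| = θ = 0.14291 rad = 8.188°
Rodrigues: sinθ=0.14243, 1−cosθ=0.01019; R = I + sinθ·[k]× + (1−cosθ)·[k]×²:
    [+0.99244 +0.05734 -0.10848]
    [-0.04930 +0.99593 +0.07541]
    [+0.11236 -0.06949 +0.99123]
t = (0.2383, 0.0766, 0.7110) m
M0: Pc = R·M0+t = (+0.15227, +0.17276, +0.69427); u = 533.1·(+0.15227)/0.69427 + 312.1 = 429.0220, v = 800.5·(+0.17276)/0.69427 + 242.4 = 441.5956
M1: Pc = R·M1+t = (+0.33488, +0.16369, +0.71494); u = 533.1·(+0.33488)/0.71494 + 312.1 = 561.8041, v = 800.5·(+0.16369)/0.71494 + 242.4 = 425.6790
M2: Pc = R·M2+t = (+0.32433, -0.01956, +0.72773); u = 533.1·(+0.32433)/0.72773 + 312.1 = 549.6880, v = 800.5·(-0.01956)/0.72773 + 242.4 = 220.8828
M3: Pc = R·M3+t = (+0.14172, -0.01049, +0.70706); u = 533.1·(+0.14172)/0.70706 + 312.1 = 418.9529, v = 800.5·(-0.01049)/0.70706 + 242.4 = 230.5231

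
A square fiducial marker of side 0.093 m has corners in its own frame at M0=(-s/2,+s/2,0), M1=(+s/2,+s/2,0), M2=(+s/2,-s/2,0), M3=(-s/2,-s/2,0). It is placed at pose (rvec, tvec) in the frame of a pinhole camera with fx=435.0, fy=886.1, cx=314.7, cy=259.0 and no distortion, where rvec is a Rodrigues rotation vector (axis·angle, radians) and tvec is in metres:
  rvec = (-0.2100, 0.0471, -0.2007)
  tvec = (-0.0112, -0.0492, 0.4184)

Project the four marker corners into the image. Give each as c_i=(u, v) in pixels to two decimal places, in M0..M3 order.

Intrinsics K: fx=435.0, fy=886.1, cx=314.7, cy=259.0
Marker side s = 0.093 m; corners in marker frame (Z=0):
  M0 = (-0.0465, +0.0465, 0)
  M1 = (+0.0465, +0.0465, 0)
  M2 = (+0.0465, -0.0465, 0)
  M3 = (-0.0465, -0.0465, 0)
rvec = (-0.2100, 0.0471, -0.2007), |rvec| = θ = 0.29428 rad = 16.861°
Rodrigues: sinθ=0.29005, 1−cosθ=0.04299; R = I + sinθ·[k]× + (1−cosθ)·[k]×²:
    [+0.97890 +0.19291 +0.06734]
    [-0.20273 +0.95811 +0.20229]
    [-0.02550 -0.21167 +0.97701]
t = (-0.0112, -0.0492, 0.4184) m
M0: Pc = R·M0+t = (-0.04775, +0.00478, +0.40974); u = 435.0·(-0.04775)/0.40974 + 314.7 = 264.0078, v = 886.1·(+0.00478)/0.40974 + 259.0 = 269.3350
M1: Pc = R·M1+t = (+0.04329, -0.01407, +0.40737); u = 435.0·(+0.04329)/0.40737 + 314.7 = 360.9251, v = 886.1·(-0.01407)/0.40737 + 259.0 = 228.3857
M2: Pc = R·M2+t = (+0.02535, -0.10318, +0.42706); u = 435.0·(+0.02535)/0.42706 + 314.7 = 340.5204, v = 886.1·(-0.10318)/0.42706 + 259.0 = 44.9140
M3: Pc = R·M3+t = (-0.06569, -0.08433, +0.42943); u = 435.0·(-0.06569)/0.42943 + 314.7 = 248.1586, v = 886.1·(-0.08433)/0.42943 + 259.0 = 84.9994

c0=(264.01, 269.33) c1=(360.93, 228.39) c2=(340.52, 44.91) c3=(248.16, 85.00)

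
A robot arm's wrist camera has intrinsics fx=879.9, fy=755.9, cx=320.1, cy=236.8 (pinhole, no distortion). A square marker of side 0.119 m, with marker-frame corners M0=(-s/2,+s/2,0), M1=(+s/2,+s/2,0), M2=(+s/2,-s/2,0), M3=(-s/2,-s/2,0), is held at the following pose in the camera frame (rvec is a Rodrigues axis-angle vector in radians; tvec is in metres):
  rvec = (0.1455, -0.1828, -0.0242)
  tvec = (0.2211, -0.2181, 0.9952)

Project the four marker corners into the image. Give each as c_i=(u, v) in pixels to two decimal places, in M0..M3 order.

Intrinsics K: fx=879.9, fy=755.9, cx=320.1, cy=236.8
Marker side s = 0.119 m; corners in marker frame (Z=0):
  M0 = (-0.0595, +0.0595, 0)
  M1 = (+0.0595, +0.0595, 0)
  M2 = (+0.0595, -0.0595, 0)
  M3 = (-0.0595, -0.0595, 0)
rvec = (0.1455, -0.1828, -0.0242), |rvec| = θ = 0.23489 rad = 13.458°
Rodrigues: sinθ=0.23273, 1−cosθ=0.02746; R = I + sinθ·[k]× + (1−cosθ)·[k]×²:
    [+0.98308 +0.01074 -0.18288]
    [-0.03722 +0.98917 -0.14196]
    [+0.17937 +0.14637 +0.97283]
t = (0.2211, -0.2181, 0.9952) m
M0: Pc = R·M0+t = (+0.16325, -0.15703, +0.99324); u = 879.9·(+0.16325)/0.99324 + 320.1 = 464.7183, v = 755.9·(-0.15703)/0.99324 + 236.8 = 117.2928
M1: Pc = R·M1+t = (+0.28023, -0.16146, +1.01458); u = 879.9·(+0.28023)/1.01458 + 320.1 = 563.1325, v = 755.9·(-0.16146)/1.01458 + 236.8 = 116.5075
M2: Pc = R·M2+t = (+0.27895, -0.27917, +0.99716); u = 879.9·(+0.27895)/0.99716 + 320.1 = 566.2498, v = 755.9·(-0.27917)/0.99716 + 236.8 = 25.1751
M3: Pc = R·M3+t = (+0.16197, -0.27474, +0.97582); u = 879.9·(+0.16197)/0.97582 + 320.1 = 466.1471, v = 755.9·(-0.27474)/0.97582 + 236.8 = 23.9766

c0=(464.72, 117.29) c1=(563.13, 116.51) c2=(566.25, 25.18) c3=(466.15, 23.98)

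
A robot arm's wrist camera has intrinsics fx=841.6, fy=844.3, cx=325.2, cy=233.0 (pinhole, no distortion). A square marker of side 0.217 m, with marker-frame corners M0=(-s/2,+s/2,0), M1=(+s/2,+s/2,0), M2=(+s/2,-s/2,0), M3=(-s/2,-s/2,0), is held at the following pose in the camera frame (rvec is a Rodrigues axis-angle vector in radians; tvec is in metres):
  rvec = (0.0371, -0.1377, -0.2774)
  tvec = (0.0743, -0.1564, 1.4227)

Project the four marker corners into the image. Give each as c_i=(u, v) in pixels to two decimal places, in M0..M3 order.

Intrinsics K: fx=841.6, fy=844.3, cx=325.2, cy=233.0
Marker side s = 0.217 m; corners in marker frame (Z=0):
  M0 = (-0.1085, +0.1085, 0)
  M1 = (+0.1085, +0.1085, 0)
  M2 = (+0.1085, -0.1085, 0)
  M3 = (-0.1085, -0.1085, 0)
rvec = (0.0371, -0.1377, -0.2774), |rvec| = θ = 0.31191 rad = 17.871°
Rodrigues: sinθ=0.30688, 1−cosθ=0.04825; R = I + sinθ·[k]× + (1−cosθ)·[k]×²:
    [+0.95243 +0.27039 -0.14058]
    [-0.27546 +0.96115 -0.01756]
    [+0.13037 +0.05545 +0.98991]
t = (0.0743, -0.1564, 1.4227) m
M0: Pc = R·M0+t = (+0.00030, -0.02223, +1.41457); u = 841.6·(+0.00030)/1.41457 + 325.2 = 325.3776, v = 844.3·(-0.02223)/1.41457 + 233.0 = 219.7331
M1: Pc = R·M1+t = (+0.20698, -0.08200, +1.44286); u = 841.6·(+0.20698)/1.44286 + 325.2 = 445.9262, v = 844.3·(-0.08200)/1.44286 + 233.0 = 185.0160
M2: Pc = R·M2+t = (+0.14830, -0.29057, +1.43083); u = 841.6·(+0.14830)/1.43083 + 325.2 = 412.4295, v = 844.3·(-0.29057)/1.43083 + 233.0 = 61.5399
M3: Pc = R·M3+t = (-0.05838, -0.23080, +1.40254); u = 841.6·(-0.05838)/1.40254 + 325.2 = 290.1711, v = 844.3·(-0.23080)/1.40254 + 233.0 = 94.0643

c0=(325.38, 219.73) c1=(445.93, 185.02) c2=(412.43, 61.54) c3=(290.17, 94.06)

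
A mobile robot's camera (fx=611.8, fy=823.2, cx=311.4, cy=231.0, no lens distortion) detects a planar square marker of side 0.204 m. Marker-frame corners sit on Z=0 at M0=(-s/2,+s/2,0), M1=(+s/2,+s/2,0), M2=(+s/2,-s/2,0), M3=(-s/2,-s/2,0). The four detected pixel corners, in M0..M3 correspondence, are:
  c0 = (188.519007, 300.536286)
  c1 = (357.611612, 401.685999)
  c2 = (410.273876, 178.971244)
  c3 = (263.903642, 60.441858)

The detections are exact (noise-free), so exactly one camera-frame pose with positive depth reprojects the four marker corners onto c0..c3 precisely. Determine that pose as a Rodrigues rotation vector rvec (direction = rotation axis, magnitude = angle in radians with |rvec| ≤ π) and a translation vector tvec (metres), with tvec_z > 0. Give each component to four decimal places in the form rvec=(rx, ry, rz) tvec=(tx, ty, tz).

rvec=(-0.2296, -0.4621, 0.4075) tvec=(-0.0001, 0.0017, 0.6518)

Intrinsics K: fx=611.8, fy=823.2, cx=311.4, cy=231.0
Marker side s = 0.204 m; corners in marker frame (Z=0):
  M0 = (-0.1020, +0.1020, 0)
  M1 = (+0.1020, +0.1020, 0)
  M2 = (+0.1020, -0.1020, 0)
  M3 = (-0.1020, -0.1020, 0)
Detected image corners:
  c0 = (188.519007, 300.536286) px
  c1 = (357.611612, 401.685999) px
  c2 = (410.273876, 178.971244) px
  c3 = (263.903642, 60.441858) px
Planar DLT: solve 8×8 A·h = b for H (H[2,2]=1):
  H  [+950.45507 -452.89749 +311.34517]
  H  [+679.28531 +1021.88727 +233.20352]
  H  [+0.58973 -0.46679 +1.00000]
B = K⁻¹H; ‖b₁‖=1.534247, ‖b₂‖=1.534247; λ = 2/(‖b₁‖+‖b₂‖) = 0.651785, sign → tz>0 ⇒ λ=+0.651785
r₁ = λ·B[:,0] = (+0.81693,+0.42998,+0.38438); r₂ = λ·B[:,1] = (-0.32764,+0.89448,-0.30425)
r₃ = r₁×r₂ = (-0.47464,+0.12261,+0.87160); SVD([r₁ r₂ r₃]) → R = UVᵀ:
  R  [+0.81693 -0.32764 -0.47464]
  R  [+0.42998 +0.89448 +0.12261]
  R  [+0.38438 -0.30425 +0.87160]
t = (-0.00006, +0.00174, +0.65179) m
tr R = 2.583005; θ = arccos((tr R − 1)/2) = 0.657533 rad = 37.674°
axis k = ((R−Rᵀ)₃₂, (R−Rᵀ)₁₃, (R−Rᵀ)₂₁) / (2 sinθ) = (-0.349217, -0.702767, +0.619812)
rvec = θ·k = (-0.229621, -0.462092, +0.407546)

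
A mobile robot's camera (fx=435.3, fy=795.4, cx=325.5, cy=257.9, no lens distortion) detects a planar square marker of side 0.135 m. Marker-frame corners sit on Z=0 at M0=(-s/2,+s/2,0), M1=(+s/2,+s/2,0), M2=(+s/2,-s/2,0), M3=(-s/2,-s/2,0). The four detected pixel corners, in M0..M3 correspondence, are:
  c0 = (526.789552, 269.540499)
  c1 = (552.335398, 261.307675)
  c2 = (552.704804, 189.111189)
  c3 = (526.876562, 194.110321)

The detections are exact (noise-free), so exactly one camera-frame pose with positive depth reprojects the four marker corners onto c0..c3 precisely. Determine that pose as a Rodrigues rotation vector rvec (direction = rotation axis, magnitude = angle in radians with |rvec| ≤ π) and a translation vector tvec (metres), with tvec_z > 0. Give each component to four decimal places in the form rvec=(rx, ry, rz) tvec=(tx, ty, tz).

Intrinsics K: fx=435.3, fy=795.4, cx=325.5, cy=257.9
Marker side s = 0.135 m; corners in marker frame (Z=0):
  M0 = (-0.0675, +0.0675, 0)
  M1 = (+0.0675, +0.0675, 0)
  M2 = (+0.0675, -0.0675, 0)
  M3 = (-0.0675, -0.0675, 0)
Detected image corners:
  c0 = (526.789552, 269.540499) px
  c1 = (552.335398, 261.307675) px
  c2 = (552.704804, 189.111189) px
  c3 = (526.876562, 194.110321) px
Planar DLT: solve 8×8 A·h = b for H (H[2,2]=1):
  H  [+369.48156 +43.82680 +539.96382]
  H  [+26.80947 +565.78044 +228.65349]
  H  [+0.33208 +0.08439 +1.00000]
B = K⁻¹H; ‖b₁‖=0.690165, ‖b₂‖=0.690165; λ = 2/(‖b₁‖+‖b₂‖) = 1.448930, sign → tz>0 ⇒ λ=+1.448930
r₁ = λ·B[:,0] = (+0.87006,-0.10717,+0.48115); r₂ = λ·B[:,1] = (+0.05445,+0.99100,+0.12227)
r₃ = r₁×r₂ = (-0.48993,-0.08018,+0.86807); SVD([r₁ r₂ r₃]) → R = UVᵀ:
  R  [+0.87006 +0.05445 -0.48993]
  R  [-0.10717 +0.99100 -0.08018]
  R  [+0.48115 +0.12227 +0.86807]
t = (+0.71386, -0.05328, +1.44893) m
tr R = 2.729131; θ = arccos((tr R − 1)/2) = 0.526511 rad = 30.167°
axis k = ((R−Rᵀ)₃₂, (R−Rᵀ)₁₃, (R−Rᵀ)₂₁) / (2 sinθ) = (+0.201433, -0.966211, -0.160815)
rvec = θ·k = (+0.106057, -0.508721, -0.084671)

rvec=(0.1061, -0.5087, -0.0847) tvec=(0.7139, -0.0533, 1.4489)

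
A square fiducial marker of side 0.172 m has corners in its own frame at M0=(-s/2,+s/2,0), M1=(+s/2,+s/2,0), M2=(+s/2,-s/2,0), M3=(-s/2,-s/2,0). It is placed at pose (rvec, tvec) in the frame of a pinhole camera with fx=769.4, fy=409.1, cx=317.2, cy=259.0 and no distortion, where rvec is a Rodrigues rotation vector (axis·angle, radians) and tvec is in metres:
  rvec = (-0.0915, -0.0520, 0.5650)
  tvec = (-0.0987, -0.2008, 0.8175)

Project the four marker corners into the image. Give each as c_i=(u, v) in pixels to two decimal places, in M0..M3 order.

Intrinsics K: fx=769.4, fy=409.1, cx=317.2, cy=259.0
Marker side s = 0.172 m; corners in marker frame (Z=0):
  M0 = (-0.0860, +0.0860, 0)
  M1 = (+0.0860, +0.0860, 0)
  M2 = (+0.0860, -0.0860, 0)
  M3 = (-0.0860, -0.0860, 0)
rvec = (-0.0915, -0.0520, 0.5650), |rvec| = θ = 0.57472 rad = 32.929°
Rodrigues: sinθ=0.54360, 1−cosθ=0.16065; R = I + sinθ·[k]× + (1−cosθ)·[k]×²:
    [+0.84342 -0.53209 -0.07433]
    [+0.53672 +0.84066 +0.07226]
    [+0.02404 -0.10084 +0.99461]
t = (-0.0987, -0.2008, 0.8175) m
M0: Pc = R·M0+t = (-0.21699, -0.17466, +0.80676); u = 769.4·(-0.21699)/0.80676 + 317.2 = 110.2551, v = 409.1·(-0.17466)/0.80676 + 259.0 = 170.4311
M1: Pc = R·M1+t = (-0.07193, -0.08235, +0.81090); u = 769.4·(-0.07193)/0.81090 + 317.2 = 248.9546, v = 409.1·(-0.08235)/0.81090 + 259.0 = 217.4565
M2: Pc = R·M2+t = (+0.01959, -0.22694, +0.82824); u = 769.4·(+0.01959)/0.82824 + 317.2 = 335.4019, v = 409.1·(-0.22694)/0.82824 + 259.0 = 146.9060
M3: Pc = R·M3+t = (-0.12547, -0.31925, +0.82410); u = 769.4·(-0.12547)/0.82410 + 317.2 = 200.0550, v = 409.1·(-0.31925)/0.82410 + 259.0 = 100.5163

c0=(110.26, 170.43) c1=(248.95, 217.46) c2=(335.40, 146.91) c3=(200.06, 100.52)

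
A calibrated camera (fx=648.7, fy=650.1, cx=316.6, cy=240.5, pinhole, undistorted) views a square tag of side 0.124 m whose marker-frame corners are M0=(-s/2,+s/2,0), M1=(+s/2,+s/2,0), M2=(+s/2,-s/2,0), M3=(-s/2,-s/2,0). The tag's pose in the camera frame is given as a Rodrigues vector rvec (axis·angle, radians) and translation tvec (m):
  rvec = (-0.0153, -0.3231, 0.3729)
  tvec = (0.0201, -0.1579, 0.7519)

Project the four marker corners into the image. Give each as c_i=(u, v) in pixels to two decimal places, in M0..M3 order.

c0=(266.23, 131.17) c1=(361.18, 174.51) c2=(397.53, 78.44) c3=(305.64, 30.67)

Intrinsics K: fx=648.7, fy=650.1, cx=316.6, cy=240.5
Marker side s = 0.124 m; corners in marker frame (Z=0):
  M0 = (-0.0620, +0.0620, 0)
  M1 = (+0.0620, +0.0620, 0)
  M2 = (+0.0620, -0.0620, 0)
  M3 = (-0.0620, -0.0620, 0)
rvec = (-0.0153, -0.3231, 0.3729), |rvec| = θ = 0.49364 rad = 28.284°
Rodrigues: sinθ=0.47384, 1−cosθ=0.11939; R = I + sinθ·[k]× + (1−cosθ)·[k]×²:
    [+0.88073 -0.35552 -0.31293]
    [+0.36036 +0.93176 -0.04434]
    [+0.30734 -0.07371 +0.94874]
t = (0.0201, -0.1579, 0.7519) m
M0: Pc = R·M0+t = (-0.05655, -0.12247, +0.72827); u = 648.7·(-0.05655)/0.72827 + 316.6 = 266.2314, v = 650.1·(-0.12247)/0.72827 + 240.5 = 131.1732
M1: Pc = R·M1+t = (+0.05266, -0.07779, +0.76638); u = 648.7·(+0.05266)/0.76638 + 316.6 = 361.1762, v = 650.1·(-0.07779)/0.76638 + 240.5 = 174.5144
M2: Pc = R·M2+t = (+0.09675, -0.19333, +0.77553); u = 648.7·(+0.09675)/0.77553 + 316.6 = 397.5256, v = 650.1·(-0.19333)/0.77553 + 240.5 = 78.4400
M3: Pc = R·M3+t = (-0.01246, -0.23801, +0.73742); u = 648.7·(-0.01246)/0.73742 + 316.6 = 305.6363, v = 650.1·(-0.23801)/0.73742 + 240.5 = 30.6708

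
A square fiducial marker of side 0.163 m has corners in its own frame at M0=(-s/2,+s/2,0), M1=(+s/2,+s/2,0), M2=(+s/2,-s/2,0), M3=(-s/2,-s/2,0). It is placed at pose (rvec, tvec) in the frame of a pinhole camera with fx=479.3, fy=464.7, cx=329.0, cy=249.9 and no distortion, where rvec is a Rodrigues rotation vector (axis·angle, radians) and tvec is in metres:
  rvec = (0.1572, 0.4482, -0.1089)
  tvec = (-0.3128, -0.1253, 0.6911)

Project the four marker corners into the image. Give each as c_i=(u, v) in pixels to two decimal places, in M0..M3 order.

Intrinsics K: fx=479.3, fy=464.7, cx=329.0, cy=249.9
Marker side s = 0.163 m; corners in marker frame (Z=0):
  M0 = (-0.0815, +0.0815, 0)
  M1 = (+0.0815, +0.0815, 0)
  M2 = (+0.0815, -0.0815, 0)
  M3 = (-0.0815, -0.0815, 0)
rvec = (0.1572, 0.4482, -0.1089), |rvec| = θ = 0.48729 rad = 27.920°
Rodrigues: sinθ=0.46824, 1−cosθ=0.11640; R = I + sinθ·[k]× + (1−cosθ)·[k]×²:
    [+0.89572 +0.13918 +0.42228]
    [-0.07010 +0.98207 -0.17498]
    [-0.43906 +0.12713 +0.88942]
t = (-0.3128, -0.1253, 0.6911) m
M0: Pc = R·M0+t = (-0.37446, -0.03955, +0.73724); u = 479.3·(-0.37446)/0.73724 + 329.0 = 85.5561, v = 464.7·(-0.03955)/0.73724 + 249.9 = 224.9724
M1: Pc = R·M1+t = (-0.22846, -0.05097, +0.66568); u = 479.3·(-0.22846)/0.66568 + 329.0 = 164.5074, v = 464.7·(-0.05097)/0.66568 + 249.9 = 214.3154
M2: Pc = R·M2+t = (-0.25114, -0.21105, +0.64496); u = 479.3·(-0.25114)/0.64496 + 329.0 = 142.3633, v = 464.7·(-0.21105)/0.64496 + 249.9 = 97.8336
M3: Pc = R·M3+t = (-0.39714, -0.19963, +0.71652); u = 479.3·(-0.39714)/0.71652 + 329.0 = 63.3405, v = 464.7·(-0.19963)/0.71652 + 249.9 = 120.4331

c0=(85.56, 224.97) c1=(164.51, 214.32) c2=(142.36, 97.83) c3=(63.34, 120.43)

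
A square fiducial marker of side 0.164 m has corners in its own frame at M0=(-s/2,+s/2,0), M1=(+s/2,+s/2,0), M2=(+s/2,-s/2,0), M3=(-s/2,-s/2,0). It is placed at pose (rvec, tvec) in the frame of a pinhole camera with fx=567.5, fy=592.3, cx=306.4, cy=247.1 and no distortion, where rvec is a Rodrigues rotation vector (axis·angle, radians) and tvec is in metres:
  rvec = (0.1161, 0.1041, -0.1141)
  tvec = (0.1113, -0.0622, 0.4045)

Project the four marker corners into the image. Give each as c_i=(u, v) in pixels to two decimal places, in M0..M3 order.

Intrinsics K: fx=567.5, fy=592.3, cx=306.4, cy=247.1
Marker side s = 0.164 m; corners in marker frame (Z=0):
  M0 = (-0.0820, +0.0820, 0)
  M1 = (+0.0820, +0.0820, 0)
  M2 = (+0.0820, -0.0820, 0)
  M3 = (-0.0820, -0.0820, 0)
rvec = (0.1161, 0.1041, -0.1141), |rvec| = θ = 0.19322 rad = 11.071°
Rodrigues: sinθ=0.19202, 1−cosθ=0.01861; R = I + sinθ·[k]× + (1−cosθ)·[k]×²:
    [+0.98811 +0.11942 +0.09685]
    [-0.10737 +0.98679 -0.12130]
    [-0.11006 +0.10946 +0.98788]
t = (0.1113, -0.0622, 0.4045) m
M0: Pc = R·M0+t = (+0.04007, +0.02752, +0.42250); u = 567.5·(+0.04007)/0.42250 + 306.4 = 360.2179, v = 592.3·(+0.02752)/0.42250 + 247.1 = 285.6816
M1: Pc = R·M1+t = (+0.20212, +0.00991, +0.40445); u = 567.5·(+0.20212)/0.40445 + 306.4 = 589.9978, v = 592.3·(+0.00991)/0.40445 + 247.1 = 261.6169
M2: Pc = R·M2+t = (+0.18253, -0.15192, +0.38650); u = 567.5·(+0.18253)/0.38650 + 306.4 = 574.4141, v = 592.3·(-0.15192)/0.38650 + 247.1 = 14.2853
M3: Pc = R·M3+t = (+0.02048, -0.13431, +0.40455); u = 567.5·(+0.02048)/0.40455 + 306.4 = 335.1334, v = 592.3·(-0.13431)/0.40455 + 247.1 = 50.4526

c0=(360.22, 285.68) c1=(590.00, 261.62) c2=(574.41, 14.29) c3=(335.13, 50.45)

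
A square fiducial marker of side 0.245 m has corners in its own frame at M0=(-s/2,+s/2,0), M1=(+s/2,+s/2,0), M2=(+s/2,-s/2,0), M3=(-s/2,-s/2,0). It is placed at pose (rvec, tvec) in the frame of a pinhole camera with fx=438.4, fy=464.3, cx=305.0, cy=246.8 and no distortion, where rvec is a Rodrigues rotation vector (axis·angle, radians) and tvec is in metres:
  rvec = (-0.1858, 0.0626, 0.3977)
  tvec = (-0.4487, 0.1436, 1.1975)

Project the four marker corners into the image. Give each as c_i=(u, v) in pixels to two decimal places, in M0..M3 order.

c0=(80.32, 328.05) c1=(160.58, 366.72) c2=(200.27, 277.27) c3=(121.93, 241.62)

Intrinsics K: fx=438.4, fy=464.3, cx=305.0, cy=246.8
Marker side s = 0.245 m; corners in marker frame (Z=0):
  M0 = (-0.1225, +0.1225, 0)
  M1 = (+0.1225, +0.1225, 0)
  M2 = (+0.1225, -0.1225, 0)
  M3 = (-0.1225, -0.1225, 0)
rvec = (-0.1858, 0.0626, 0.3977), |rvec| = θ = 0.44340 rad = 25.405°
Rodrigues: sinθ=0.42902, 1−cosθ=0.09670; R = I + sinθ·[k]× + (1−cosθ)·[k]×²:
    [+0.92028 -0.39052 +0.02422]
    [+0.37907 +0.90522 +0.19202]
    [-0.09691 -0.16753 +0.98109]
t = (-0.4487, 0.1436, 1.1975) m
M0: Pc = R·M0+t = (-0.60927, +0.20805, +1.18885); u = 438.4·(-0.60927)/1.18885 + 305.0 = 80.3249, v = 464.3·(+0.20805)/1.18885 + 246.8 = 328.0543
M1: Pc = R·M1+t = (-0.38380, +0.30093, +1.16511); u = 438.4·(-0.38380)/1.16511 + 305.0 = 160.5841, v = 464.3·(+0.30093)/1.16511 + 246.8 = 366.7206
M2: Pc = R·M2+t = (-0.28813, +0.07915, +1.20615); u = 438.4·(-0.28813)/1.20615 + 305.0 = 200.2740, v = 464.3·(+0.07915)/1.20615 + 246.8 = 277.2670
M3: Pc = R·M3+t = (-0.51360, -0.01373, +1.22989); u = 438.4·(-0.51360)/1.22989 + 305.0 = 121.9270, v = 464.3·(-0.01373)/1.22989 + 246.8 = 241.6180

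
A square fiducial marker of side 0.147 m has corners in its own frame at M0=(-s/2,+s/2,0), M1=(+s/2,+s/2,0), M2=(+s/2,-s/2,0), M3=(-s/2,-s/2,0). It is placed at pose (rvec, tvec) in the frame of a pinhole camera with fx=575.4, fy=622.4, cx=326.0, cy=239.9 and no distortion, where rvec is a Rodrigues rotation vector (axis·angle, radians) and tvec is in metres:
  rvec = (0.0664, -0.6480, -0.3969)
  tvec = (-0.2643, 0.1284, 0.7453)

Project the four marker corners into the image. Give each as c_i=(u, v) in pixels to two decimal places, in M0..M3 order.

c0=(90.97, 434.62) c1=(192.31, 370.68) c2=(150.63, 266.14) c3=(40.24, 319.77)

Intrinsics K: fx=575.4, fy=622.4, cx=326.0, cy=239.9
Marker side s = 0.147 m; corners in marker frame (Z=0):
  M0 = (-0.0735, +0.0735, 0)
  M1 = (+0.0735, +0.0735, 0)
  M2 = (+0.0735, -0.0735, 0)
  M3 = (-0.0735, -0.0735, 0)
rvec = (0.0664, -0.6480, -0.3969), |rvec| = θ = 0.76279 rad = 43.704°
Rodrigues: sinθ=0.69094, 1−cosθ=0.27709; R = I + sinθ·[k]× + (1−cosθ)·[k]×²:
    [+0.72501 +0.33902 -0.59951]
    [-0.38001 +0.92288 +0.06233]
    [+0.57441 +0.18263 +0.79793]
t = (-0.2643, 0.1284, 0.7453) m
M0: Pc = R·M0+t = (-0.29267, +0.22416, +0.71650); u = 575.4·(-0.29267)/0.71650 + 326.0 = 90.9664, v = 622.4·(+0.22416)/0.71650 + 239.9 = 434.6214
M1: Pc = R·M1+t = (-0.18609, +0.16830, +0.80094); u = 575.4·(-0.18609)/0.80094 + 326.0 = 192.3100, v = 622.4·(+0.16830)/0.80094 + 239.9 = 370.6844
M2: Pc = R·M2+t = (-0.23593, +0.03264, +0.77410); u = 575.4·(-0.23593)/0.77410 + 326.0 = 150.6290, v = 622.4·(+0.03264)/0.77410 + 239.9 = 266.1419
M3: Pc = R·M3+t = (-0.34251, +0.08850, +0.68966); u = 575.4·(-0.34251)/0.68966 + 326.0 = 40.2373, v = 622.4·(+0.08850)/0.68966 + 239.9 = 319.7680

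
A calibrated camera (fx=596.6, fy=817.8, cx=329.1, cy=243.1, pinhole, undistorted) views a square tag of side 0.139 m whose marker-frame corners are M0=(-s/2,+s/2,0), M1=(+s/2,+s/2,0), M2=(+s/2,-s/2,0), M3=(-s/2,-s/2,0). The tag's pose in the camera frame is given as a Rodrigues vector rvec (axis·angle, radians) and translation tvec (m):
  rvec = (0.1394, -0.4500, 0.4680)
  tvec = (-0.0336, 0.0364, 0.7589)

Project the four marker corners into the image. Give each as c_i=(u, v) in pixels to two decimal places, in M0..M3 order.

c0=(229.94, 321.37) c1=(321.19, 373.20) c2=(370.03, 246.18) c3=(282.50, 183.15)

Intrinsics K: fx=596.6, fy=817.8, cx=329.1, cy=243.1
Marker side s = 0.139 m; corners in marker frame (Z=0):
  M0 = (-0.0695, +0.0695, 0)
  M1 = (+0.0695, +0.0695, 0)
  M2 = (+0.0695, -0.0695, 0)
  M3 = (-0.0695, -0.0695, 0)
rvec = (0.1394, -0.4500, 0.4680), |rvec| = θ = 0.66405 rad = 38.047°
Rodrigues: sinθ=0.61631, 1−cosθ=0.21249; R = I + sinθ·[k]× + (1−cosθ)·[k]×²:
    [+0.79687 -0.46459 -0.38621]
    [+0.40413 +0.88509 -0.23087]
    [+0.44909 +0.02789 +0.89305]
t = (-0.0336, 0.0364, 0.7589) m
M0: Pc = R·M0+t = (-0.12127, +0.06983, +0.72963); u = 596.6·(-0.12127)/0.72963 + 329.1 = 229.9392, v = 817.8·(+0.06983)/0.72963 + 243.1 = 321.3653
M1: Pc = R·M1+t = (-0.01051, +0.12600, +0.79205); u = 596.6·(-0.01051)/0.79205 + 329.1 = 321.1864, v = 817.8·(+0.12600)/0.79205 + 243.1 = 373.1968
M2: Pc = R·M2+t = (+0.05407, +0.00297, +0.78817); u = 596.6·(+0.05407)/0.78817 + 329.1 = 370.0286, v = 817.8·(+0.00297)/0.78817 + 243.1 = 246.1849
M3: Pc = R·M3+t = (-0.05669, -0.05320, +0.72575); u = 596.6·(-0.05669)/0.72575 + 329.1 = 282.4951, v = 817.8·(-0.05320)/0.72575 + 243.1 = 183.1519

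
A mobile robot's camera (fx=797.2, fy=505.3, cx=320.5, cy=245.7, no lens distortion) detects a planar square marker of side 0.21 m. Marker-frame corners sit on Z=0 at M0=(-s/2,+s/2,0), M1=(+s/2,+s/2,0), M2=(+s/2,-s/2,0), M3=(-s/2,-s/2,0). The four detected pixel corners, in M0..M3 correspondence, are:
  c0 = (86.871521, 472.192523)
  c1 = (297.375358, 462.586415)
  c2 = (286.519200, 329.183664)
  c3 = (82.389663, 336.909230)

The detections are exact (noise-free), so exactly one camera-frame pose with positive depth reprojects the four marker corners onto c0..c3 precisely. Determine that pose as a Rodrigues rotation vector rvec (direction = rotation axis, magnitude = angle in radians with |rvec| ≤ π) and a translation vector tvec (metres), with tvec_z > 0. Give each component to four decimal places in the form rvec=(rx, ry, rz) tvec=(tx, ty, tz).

Intrinsics K: fx=797.2, fy=505.3, cx=320.5, cy=245.7
Marker side s = 0.21 m; corners in marker frame (Z=0):
  M0 = (-0.1050, +0.1050, 0)
  M1 = (+0.1050, +0.1050, 0)
  M2 = (+0.1050, -0.1050, 0)
  M3 = (-0.1050, -0.1050, 0)
Detected image corners:
  c0 = (86.871521, 472.192523) px
  c1 = (297.375358, 462.586415) px
  c2 = (286.519200, 329.183664) px
  c3 = (82.389663, 336.909230) px
Planar DLT: solve 8×8 A·h = b for H (H[2,2]=1):
  H  [+997.73257 +8.64459 +188.85037]
  H  [-18.35289 +580.25981 +399.14445]
  H  [+0.05708 -0.14852 +1.00000]
B = K⁻¹H; ‖b₁‖=1.231592, ‖b₂‖=1.231592; λ = 2/(‖b₁‖+‖b₂‖) = 0.811957, sign → tz>0 ⇒ λ=+0.811957
r₁ = λ·B[:,0] = (+0.99757,-0.05203,+0.04634); r₂ = λ·B[:,1] = (+0.05729,+0.99105,-0.12060)
r₃ = r₁×r₂ = (-0.03966,+0.12296,+0.99162); SVD([r₁ r₂ r₃]) → R = UVᵀ:
  R  [+0.99757 +0.05729 -0.03966]
  R  [-0.05203 +0.99105 +0.12296]
  R  [+0.04634 -0.12060 +0.99162]
t = (-0.13409, +0.24657, +0.81196) m
tr R = 2.980237; θ = arccos((tr R − 1)/2) = 0.140698 rad = 8.061°
axis k = ((R−Rᵀ)₃₂, (R−Rᵀ)₁₃, (R−Rᵀ)₂₁) / (2 sinθ) = (-0.868375, -0.306625, -0.389751)
rvec = θ·k = (-0.122179, -0.043142, -0.054837)

rvec=(-0.1222, -0.0431, -0.0548) tvec=(-0.1341, 0.2466, 0.8120)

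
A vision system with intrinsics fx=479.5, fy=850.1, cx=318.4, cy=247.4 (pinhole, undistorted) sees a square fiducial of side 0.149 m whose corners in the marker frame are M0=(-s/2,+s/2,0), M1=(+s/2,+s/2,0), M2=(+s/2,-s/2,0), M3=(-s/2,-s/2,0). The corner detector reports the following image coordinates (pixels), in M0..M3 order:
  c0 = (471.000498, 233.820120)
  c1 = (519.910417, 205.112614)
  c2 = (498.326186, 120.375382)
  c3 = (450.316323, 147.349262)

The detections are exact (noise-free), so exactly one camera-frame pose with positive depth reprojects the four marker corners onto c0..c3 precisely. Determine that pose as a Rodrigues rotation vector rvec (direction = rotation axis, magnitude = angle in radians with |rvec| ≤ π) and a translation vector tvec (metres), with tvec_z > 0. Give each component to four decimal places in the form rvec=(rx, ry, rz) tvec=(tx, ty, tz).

Intrinsics K: fx=479.5, fy=850.1, cx=318.4, cy=247.4
Marker side s = 0.149 m; corners in marker frame (Z=0):
  M0 = (-0.0745, +0.0745, 0)
  M1 = (+0.0745, +0.0745, 0)
  M2 = (+0.0745, -0.0745, 0)
  M3 = (-0.0745, -0.0745, 0)
Detected image corners:
  c0 = (471.000498, 233.820120) px
  c1 = (519.910417, 205.112614) px
  c2 = (498.326186, 120.375382) px
  c3 = (450.316323, 147.349262) px
Planar DLT: solve 8×8 A·h = b for H (H[2,2]=1):
  H  [+365.70041 +63.75272 +484.91233]
  H  [-172.02379 +546.03030 +176.06407]
  H  [+0.08353 -0.16108 +1.00000]
B = K⁻¹H; ‖b₁‖=0.747324, ‖b₂‖=0.747324; λ = 2/(‖b₁‖+‖b₂‖) = 1.338108, sign → tz>0 ⇒ λ=+1.338108
r₁ = λ·B[:,0] = (+0.94632,-0.30330,+0.11177); r₂ = λ·B[:,1] = (+0.32104,+0.92221,-0.21554)
r₃ = r₁×r₂ = (-0.03770,+0.23986,+0.97008); SVD([r₁ r₂ r₃]) → R = UVᵀ:
  R  [+0.94632 +0.32104 -0.03770]
  R  [-0.30330 +0.92221 +0.23986]
  R  [+0.11177 -0.21554 +0.97008]
t = (+0.46467, -0.11229, +1.33811) m
tr R = 2.838605; θ = arccos((tr R − 1)/2) = 0.404492 rad = 23.176°
axis k = ((R−Rᵀ)₃₂, (R−Rᵀ)₁₃, (R−Rᵀ)₂₁) / (2 sinθ) = (-0.578576, -0.189903, -0.793213)
rvec = θ·k = (-0.234029, -0.076814, -0.320848)

rvec=(-0.2340, -0.0768, -0.3208) tvec=(0.4647, -0.1123, 1.3381)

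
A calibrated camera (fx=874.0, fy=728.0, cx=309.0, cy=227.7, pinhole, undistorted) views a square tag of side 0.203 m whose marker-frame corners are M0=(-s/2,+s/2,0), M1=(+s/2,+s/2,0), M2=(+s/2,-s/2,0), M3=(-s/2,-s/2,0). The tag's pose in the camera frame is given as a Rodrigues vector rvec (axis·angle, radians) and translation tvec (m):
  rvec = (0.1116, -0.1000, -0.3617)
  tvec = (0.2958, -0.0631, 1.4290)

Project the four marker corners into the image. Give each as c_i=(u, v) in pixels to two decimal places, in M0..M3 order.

c0=(453.19, 262.00) c1=(565.50, 225.13) c2=(526.90, 128.64) c3=(412.11, 165.11)

Intrinsics K: fx=874.0, fy=728.0, cx=309.0, cy=227.7
Marker side s = 0.203 m; corners in marker frame (Z=0):
  M0 = (-0.1015, +0.1015, 0)
  M1 = (+0.1015, +0.1015, 0)
  M2 = (+0.1015, -0.1015, 0)
  M3 = (-0.1015, -0.1015, 0)
rvec = (0.1116, -0.1000, -0.3617), |rvec| = θ = 0.39151 rad = 22.432°
Rodrigues: sinθ=0.38159, 1−cosθ=0.07567; R = I + sinθ·[k]× + (1−cosθ)·[k]×²:
    [+0.93048 +0.34702 -0.11739]
    [-0.35804 +0.92927 -0.09092]
    [+0.07754 +0.12663 +0.98892]
t = (0.2958, -0.0631, 1.4290) m
M0: Pc = R·M0+t = (+0.23658, +0.06756, +1.43398); u = 874.0·(+0.23658)/1.43398 + 309.0 = 453.1927, v = 728.0·(+0.06756)/1.43398 + 227.7 = 261.9996
M1: Pc = R·M1+t = (+0.42547, -0.00512, +1.44972); u = 874.0·(+0.42547)/1.44972 + 309.0 = 565.5027, v = 728.0·(-0.00512)/1.44972 + 227.7 = 225.1289
M2: Pc = R·M2+t = (+0.35502, -0.19376, +1.42402); u = 874.0·(+0.35502)/1.42402 + 309.0 = 526.8966, v = 728.0·(-0.19376)/1.42402 + 227.7 = 128.6432
M3: Pc = R·M3+t = (+0.16613, -0.12108, +1.40828); u = 874.0·(+0.16613)/1.40828 + 309.0 = 412.1052, v = 728.0·(-0.12108)/1.40828 + 227.7 = 165.1085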